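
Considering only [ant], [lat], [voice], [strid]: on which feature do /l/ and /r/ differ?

/l/ is the alveolar lateral approximant and /r/ is the alveolar trill. Both are [+anterior], [+voice], [-strident]. /l/ is [+lateral] while /r/ is [-lateral], so the distinguishing feature is [lateral].

[lateral]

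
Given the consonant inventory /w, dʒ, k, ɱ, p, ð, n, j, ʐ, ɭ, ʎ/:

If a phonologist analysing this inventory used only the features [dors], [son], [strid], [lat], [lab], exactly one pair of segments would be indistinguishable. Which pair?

dʒ, ʐ

On the given features, /dʒ/ and /ʐ/ have an identical profile: [−dorsal], [−sonorant], [+strident], [−lateral], [−labial]. No other two segments in the inventory coincide on all 5 features. (They do differ in [continuant] and [distributed], which are not among the given features.)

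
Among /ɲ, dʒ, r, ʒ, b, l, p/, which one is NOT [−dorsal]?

ɲ

/ɲ/ is the palatal nasal, which is [+dorsal]; the rest — /dʒ, l, ʒ, b, p, r/ — are [−dorsal].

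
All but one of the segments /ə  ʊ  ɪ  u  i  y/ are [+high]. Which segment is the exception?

ə

/ə/ is the mid central vowel (schwa), which is [-high]; the rest — /i, ɪ, u, ʊ, y/ — are [+high].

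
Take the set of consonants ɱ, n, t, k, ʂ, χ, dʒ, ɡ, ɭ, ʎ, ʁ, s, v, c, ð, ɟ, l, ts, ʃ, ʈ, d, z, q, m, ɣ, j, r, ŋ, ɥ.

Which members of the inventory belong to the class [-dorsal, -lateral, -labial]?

Among the inventory, the [-dorsal] segments are /ɱ, n, t, ʂ, dʒ, ɭ, s, v, ð, l, ts, ʃ, ʈ, d, z, m, r/.
Within that set, [-lateral] gives /ɱ, n, t, ʂ, dʒ, s, v, ð, ts, ʃ, ʈ, d, z, m, r/.
Within that set, [-labial] leaves /n, t, ʂ, dʒ, s, ð, ts, ʃ, ʈ, d, z, r/.

n, t, ʂ, dʒ, s, ð, ts, ʃ, ʈ, d, z, r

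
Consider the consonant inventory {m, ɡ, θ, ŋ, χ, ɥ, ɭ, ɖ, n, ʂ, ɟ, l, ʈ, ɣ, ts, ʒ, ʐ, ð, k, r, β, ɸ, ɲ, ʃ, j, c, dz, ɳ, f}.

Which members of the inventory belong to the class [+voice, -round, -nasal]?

ɡ, ɭ, ɖ, ɟ, l, ɣ, ʒ, ʐ, ð, r, β, j, dz

Checking each segment against [+voice], [-round], [-nasal]: /ɡ/ (voiced velar stop), /ɭ/ (retroflex lateral approximant), /ɖ/ (voiced retroflex stop), /ɟ/ (voiced palatal stop), /l/ (alveolar lateral approximant), /ɣ/ (voiced velar fricative), among others, satisfy every feature; every other segment in the inventory fails at least one.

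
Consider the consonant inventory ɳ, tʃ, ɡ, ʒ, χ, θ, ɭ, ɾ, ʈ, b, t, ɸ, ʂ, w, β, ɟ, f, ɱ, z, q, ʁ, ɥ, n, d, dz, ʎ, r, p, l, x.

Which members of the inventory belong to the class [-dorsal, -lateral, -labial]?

Among the inventory, the [-dorsal] segments are /ɳ, tʃ, ʒ, θ, ɭ, ɾ, ʈ, b, t, ɸ, ʂ, β, f, ɱ, z, n, d, dz, r, p, l/.
Within that set, [-lateral] gives /ɳ, tʃ, ʒ, θ, ɾ, ʈ, b, t, ɸ, ʂ, β, f, ɱ, z, n, d, dz, r, p/.
Of those, [-labial] leaves /ɳ, tʃ, ʒ, θ, ɾ, ʈ, t, ʂ, z, n, d, dz, r/.

ɳ, tʃ, ʒ, θ, ɾ, ʈ, t, ʂ, z, n, d, dz, r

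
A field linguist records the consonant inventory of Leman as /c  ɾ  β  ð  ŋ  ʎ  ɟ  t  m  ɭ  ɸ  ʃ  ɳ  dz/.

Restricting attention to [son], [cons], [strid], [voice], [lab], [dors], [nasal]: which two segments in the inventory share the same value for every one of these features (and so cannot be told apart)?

ɭ, ɾ

On the given features, /ɭ/ and /ɾ/ have an identical profile: [+sonorant], [+consonantal], [−strident], [+voice], [−labial], [−dorsal], [−nasal]. No other two segments in the inventory coincide on all 7 features. (They do differ in [lateral] and [anterior], which are not among the given features.)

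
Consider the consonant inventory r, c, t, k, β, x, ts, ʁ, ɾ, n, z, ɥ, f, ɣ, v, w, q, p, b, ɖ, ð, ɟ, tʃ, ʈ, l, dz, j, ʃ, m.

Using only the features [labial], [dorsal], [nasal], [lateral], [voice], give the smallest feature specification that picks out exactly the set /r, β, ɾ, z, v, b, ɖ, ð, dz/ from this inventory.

/r, β, ɾ, z, v, b, ɖ, ð, dz/ are all [+voice], [-nasal], [-lateral], [-dorsal], and no other segment in the inventory matches all four values. Dropping any one of them over-generates: [-nasal, -lateral, -dorsal] alone would also admit /t, ts, f, p, …/; [+voice, -lateral, -dorsal] alone would also admit /n, m/; [+voice, -nasal, -dorsal] alone would also admit /l/; [+voice, -nasal, -lateral] alone would also admit /ʁ, ɥ, ɣ, w, …/. No other combination of three listed features picks out exactly this set either, so fewer than four features will not do.

[+voice, -nasal, -lateral, -dorsal]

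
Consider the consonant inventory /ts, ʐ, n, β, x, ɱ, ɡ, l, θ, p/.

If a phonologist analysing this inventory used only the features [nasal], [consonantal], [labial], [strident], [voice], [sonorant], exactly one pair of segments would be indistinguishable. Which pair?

x, θ

Both /x/ and /θ/ are [−nasal], [+consonantal], [−labial], [−strident], [−voice], [−sonorant]. Since the list omits [coronal] and [dorsal] — which do distinguish the voiceless velar fricative from the voiceless dental fricative — this pair collapses; all other pairs remain distinct.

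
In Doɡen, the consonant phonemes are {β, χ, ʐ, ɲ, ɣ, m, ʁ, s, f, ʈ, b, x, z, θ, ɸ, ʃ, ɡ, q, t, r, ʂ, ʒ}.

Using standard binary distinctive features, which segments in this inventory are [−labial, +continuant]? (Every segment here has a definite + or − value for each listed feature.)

Eliminate segments failing any feature: /β, m, f, b, ɸ/ are [+labial]; /ɲ, ʈ, ɡ, q, t/ are [−continuant]. The remaining /χ, ʐ, ɣ, ʁ, s, x, z, θ, ʃ, r, ʂ, ʒ/ satisfy [−labial], [+continuant].

χ, ʐ, ɣ, ʁ, s, x, z, θ, ʃ, r, ʂ, ʒ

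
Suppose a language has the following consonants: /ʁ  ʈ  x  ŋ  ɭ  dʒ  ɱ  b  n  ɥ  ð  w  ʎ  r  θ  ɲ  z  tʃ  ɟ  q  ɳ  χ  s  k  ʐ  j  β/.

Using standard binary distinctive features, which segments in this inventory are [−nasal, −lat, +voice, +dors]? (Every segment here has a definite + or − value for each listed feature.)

First, the [−nasal] segments are /ʁ, ʈ, x, ɭ, dʒ, b, ɥ, ð, w, ʎ, r, θ, z, tʃ, ɟ, q, χ, s, k, ʐ, j, β/.
Among these, [−lateral] gives /ʁ, ʈ, x, dʒ, b, ɥ, ð, w, r, θ, z, tʃ, ɟ, q, χ, s, k, ʐ, j, β/.
Of those, [+voice] gives /ʁ, dʒ, b, ɥ, ð, w, r, z, ɟ, ʐ, j, β/.
Intersecting with [+dorsal] leaves /ʁ, ɥ, w, ɟ, j/.

ʁ, ɥ, w, ɟ, j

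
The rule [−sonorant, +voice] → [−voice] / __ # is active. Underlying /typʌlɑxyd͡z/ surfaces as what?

[typʌlɑxyt͡s]

The only segment in the rule's environment that also matches [−sonorant, +voice] is /d͡z/. Applying [−voice] turns the voiced alveolar affricate into /t͡s/ (voiceless alveolar affricate), giving [typʌlɑxyt͡s].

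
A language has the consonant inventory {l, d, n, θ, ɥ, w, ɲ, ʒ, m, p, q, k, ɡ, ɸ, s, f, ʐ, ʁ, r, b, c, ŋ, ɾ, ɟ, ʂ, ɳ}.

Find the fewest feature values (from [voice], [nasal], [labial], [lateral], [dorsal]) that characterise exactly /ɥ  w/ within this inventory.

The class [+labial], [+dorsal] has exactly /ɥ, w/ as its extension in this inventory. No smaller conjunction from the listed features achieves this: [+dorsal] alone would also admit /ɲ, q, k, ɡ, …/; [+labial] alone would also admit /m, p, ɸ, f, …/; and checking the remaining single features turns up none with this extension.

[+labial, +dorsal]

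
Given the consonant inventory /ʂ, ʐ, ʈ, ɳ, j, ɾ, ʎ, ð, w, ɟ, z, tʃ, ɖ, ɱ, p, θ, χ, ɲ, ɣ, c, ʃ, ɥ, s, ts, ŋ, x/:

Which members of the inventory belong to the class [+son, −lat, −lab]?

ɳ, j, ɾ, ɲ, ŋ

The [+sonorant] segments are /ɳ, j, ɾ, ʎ, w, ɱ, ɲ, ɥ, ŋ/.
Of those, [−lateral] gives /ɳ, j, ɾ, w, ɱ, ɲ, ɥ, ŋ/.
Then [−labial] leaves /ɳ, j, ɾ, ɲ, ŋ/.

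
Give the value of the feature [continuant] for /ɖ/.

/ɖ/ is the voiced retroflex stop, hence [-continuant].

[-continuant]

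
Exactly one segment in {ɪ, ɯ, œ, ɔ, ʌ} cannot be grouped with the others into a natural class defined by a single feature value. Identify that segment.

ɯ

[tense] groups all but one: /ɔ, ʌ, œ, ɪ/ share [−tense] while /ɯ/ (high back unrounded vowel) alone is [+tense]. Removing any other segment would not leave a single-feature class that excludes it.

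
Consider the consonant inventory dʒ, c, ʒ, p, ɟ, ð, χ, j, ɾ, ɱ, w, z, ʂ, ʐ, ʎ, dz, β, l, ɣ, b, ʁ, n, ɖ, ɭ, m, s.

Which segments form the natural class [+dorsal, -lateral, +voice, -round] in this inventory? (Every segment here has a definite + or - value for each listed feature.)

ɟ, j, ɣ, ʁ

Checking each segment against [+dorsal], [-lateral], [+voice], [-round]: /ɟ/ (voiced palatal stop), /j/ (palatal glide), /ɣ/ (voiced velar fricative), /ʁ/ (voiced uvular fricative) satisfy every feature; every other segment in the inventory fails at least one.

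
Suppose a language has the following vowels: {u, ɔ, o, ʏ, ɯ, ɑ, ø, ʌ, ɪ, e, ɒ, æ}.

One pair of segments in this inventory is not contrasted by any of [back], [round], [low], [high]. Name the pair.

ɔ, o

/ɔ/ (mid back rounded lax vowel) and /o/ (mid back rounded tense vowel) are both [+back], [+round], [-low], [-high], so none of the listed features separates them. (They do differ in [tense], which is not among the given features.) Every other pair in the inventory differs on at least one listed feature.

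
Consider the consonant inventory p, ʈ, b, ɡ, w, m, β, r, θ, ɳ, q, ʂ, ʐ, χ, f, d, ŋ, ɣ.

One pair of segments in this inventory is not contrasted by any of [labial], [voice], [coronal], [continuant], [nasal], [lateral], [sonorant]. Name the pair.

ʂ, θ

Both /ʂ/ and /θ/ are [-labial], [-voice], [+coronal], [+continuant], [-nasal], [-lateral], [-sonorant]. Since the list omits [strident], [anterior] and [distributed] — which do distinguish the voiceless retroflex fricative from the voiceless dental fricative — this pair collapses; all other pairs remain distinct.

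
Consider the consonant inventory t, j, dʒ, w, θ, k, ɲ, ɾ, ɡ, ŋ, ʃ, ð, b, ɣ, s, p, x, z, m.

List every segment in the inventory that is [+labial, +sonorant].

Eliminate segments failing any feature: /t, j, dʒ, θ, k, ɲ, ɾ, ɡ, ŋ, ʃ, ð, ɣ, s, x, z/ are [−labial]; /b, p/ are [−sonorant]. The remaining /w, m/ satisfy [+labial], [+sonorant].

w, m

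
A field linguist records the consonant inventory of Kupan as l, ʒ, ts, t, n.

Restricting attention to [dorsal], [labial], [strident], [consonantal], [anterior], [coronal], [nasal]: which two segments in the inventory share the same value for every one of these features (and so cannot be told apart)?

Both /t/ and /l/ are [−dorsal], [−labial], [−strident], [+consonantal], [+anterior], [+coronal], [−nasal]. Since the list omits [sonorant], [voice] and [lateral] — which do distinguish the voiceless alveolar stop from the alveolar lateral approximant — this pair collapses; all other pairs remain distinct.

t, l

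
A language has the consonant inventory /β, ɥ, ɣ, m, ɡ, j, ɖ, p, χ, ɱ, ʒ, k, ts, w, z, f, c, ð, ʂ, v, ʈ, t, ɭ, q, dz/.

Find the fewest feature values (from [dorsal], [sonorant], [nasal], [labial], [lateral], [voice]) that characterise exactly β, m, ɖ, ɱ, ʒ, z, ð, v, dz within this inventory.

[+voice, −lateral, −dorsal]

/β, m, ɖ, ɱ, ʒ, z, ð, v, dz/ are all [+voice], [−lateral], [−dorsal], and no other segment in the inventory matches all three values. Dropping any one of them over-generates: [−lateral, −dorsal] alone would also admit /p, ts, f, ʂ, …/; [+voice, −dorsal] alone would also admit /ɭ/; [+voice, −lateral] alone would also admit /ɥ, ɣ, ɡ, j, …/. No other combination of two listed features picks out exactly this set either, so fewer than three features will not do.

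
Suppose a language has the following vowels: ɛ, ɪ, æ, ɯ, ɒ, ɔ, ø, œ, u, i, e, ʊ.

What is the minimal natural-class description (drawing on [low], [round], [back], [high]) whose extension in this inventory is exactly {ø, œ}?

The class [−back], [+round] has exactly /ø, œ/ as its extension in this inventory. No smaller conjunction from the listed features achieves this: [+round] alone would also admit /ɒ, ɔ, u, ʊ/; [−back] alone would also admit /ɛ, ɪ, æ, i, …/; and checking the remaining single features turns up none with this extension.

[−back, +round]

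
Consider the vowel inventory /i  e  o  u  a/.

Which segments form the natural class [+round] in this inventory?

o, u

The [+round] segments here are /o, u/; the remaining /i, e, a/ are [−round].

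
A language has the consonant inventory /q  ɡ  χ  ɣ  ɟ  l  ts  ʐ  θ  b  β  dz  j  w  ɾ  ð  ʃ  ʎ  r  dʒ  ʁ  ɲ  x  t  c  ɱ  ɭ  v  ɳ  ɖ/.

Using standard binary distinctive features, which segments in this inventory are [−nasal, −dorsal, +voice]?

Checking each segment against [−nasal], [−dorsal], [+voice]: /l/ (alveolar lateral approximant), /ʐ/ (voiced retroflex fricative), /b/ (voiced bilabial stop), /β/ (voiced bilabial fricative), /dz/ (voiced alveolar affricate), /ɾ/ (alveolar tap), among others, satisfy every feature; every other segment in the inventory fails at least one.

l, ʐ, b, β, dz, ɾ, ð, r, dʒ, ɭ, v, ɖ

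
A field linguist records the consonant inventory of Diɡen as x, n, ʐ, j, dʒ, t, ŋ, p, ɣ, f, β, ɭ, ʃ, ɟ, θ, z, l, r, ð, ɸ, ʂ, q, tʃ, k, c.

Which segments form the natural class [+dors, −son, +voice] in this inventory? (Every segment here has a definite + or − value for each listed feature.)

ɣ, ɟ

Checking each segment against [+dorsal], [−sonorant], [+voice]: /ɣ/ (voiced velar fricative), /ɟ/ (voiced palatal stop) satisfy every feature; every other segment in the inventory fails at least one.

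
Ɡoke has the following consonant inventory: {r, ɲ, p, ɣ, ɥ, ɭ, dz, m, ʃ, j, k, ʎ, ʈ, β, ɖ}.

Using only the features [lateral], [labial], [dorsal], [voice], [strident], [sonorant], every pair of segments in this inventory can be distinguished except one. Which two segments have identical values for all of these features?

ɲ, j

/ɲ/ (palatal nasal) and /j/ (palatal glide) are both [−lateral], [−labial], [+dorsal], [+voice], [−strident], [+sonorant], so none of the listed features separates them. (They do differ in [nasal] and [continuant], which are not among the given features.) Every other pair in the inventory differs on at least one listed feature.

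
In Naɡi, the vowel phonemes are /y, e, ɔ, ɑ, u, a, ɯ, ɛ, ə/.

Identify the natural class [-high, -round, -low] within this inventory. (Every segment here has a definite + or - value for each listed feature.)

e, ɛ, ə

Checking each segment against [-high], [-round], [-low]: /e/ (mid front unrounded tense vowel), /ɛ/ (mid front unrounded lax vowel), /ə/ (mid central vowel (schwa)) satisfy every feature; every other segment in the inventory fails at least one.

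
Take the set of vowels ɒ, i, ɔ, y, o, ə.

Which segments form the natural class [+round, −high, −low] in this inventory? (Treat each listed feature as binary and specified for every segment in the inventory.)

ɔ, o

Eliminate segments failing any feature: /ɒ/ is [+low]; /i, ə/ are [−round]; /y/ is [+high]. The remaining /ɔ, o/ satisfy [+round], [−high], [−low].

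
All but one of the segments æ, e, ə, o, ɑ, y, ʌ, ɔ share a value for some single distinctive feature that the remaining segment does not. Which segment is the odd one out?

y

[high] groups all but one: /o, ɑ, e, æ, ɔ, ə, ʌ/ share [−high] while /y/ (high front rounded tense vowel) alone is [+high]. Removing any other segment would not leave a single-feature class that excludes it.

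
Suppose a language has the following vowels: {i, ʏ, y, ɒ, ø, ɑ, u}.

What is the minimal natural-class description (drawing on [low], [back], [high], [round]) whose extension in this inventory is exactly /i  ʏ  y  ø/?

[−back]

/i, ʏ, y, ø/ are exactly the [−back] segments in the inventory, so a single feature suffices.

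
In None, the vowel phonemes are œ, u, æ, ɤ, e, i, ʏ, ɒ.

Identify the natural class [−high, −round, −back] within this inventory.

æ, e

First, the [−high] segments are /œ, æ, ɤ, e, ɒ/.
Intersecting with [−round] gives /æ, ɤ, e/.
Then [−back] leaves /æ, e/.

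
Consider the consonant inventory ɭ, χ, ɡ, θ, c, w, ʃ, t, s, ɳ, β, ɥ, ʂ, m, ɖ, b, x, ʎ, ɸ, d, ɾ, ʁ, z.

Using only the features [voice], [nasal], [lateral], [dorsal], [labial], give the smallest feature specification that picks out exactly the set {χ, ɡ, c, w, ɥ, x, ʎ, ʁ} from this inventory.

[+dorsal]

/χ, ɡ, c, w, ɥ, x, ʎ, ʁ/ are exactly the [+dorsal] segments in the inventory, so a single feature suffices.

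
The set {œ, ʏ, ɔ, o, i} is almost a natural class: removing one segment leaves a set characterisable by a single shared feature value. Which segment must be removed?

[round] groups all but one: /ʏ, œ, ɔ, o/ share [+round] while /i/ (high front unrounded tense vowel) alone is [−round]. Removing any other segment would not leave a single-feature class that excludes it.

i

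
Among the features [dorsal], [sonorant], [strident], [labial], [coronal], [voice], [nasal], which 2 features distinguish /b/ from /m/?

[sonorant], [nasal]

/b/ (voiced bilabial stop) and /m/ (bilabial nasal) agree on [−dorsal], [−strident], [+labial], [−coronal], [+voice]. They differ on [sonorant] (/b/ [−], /m/ [+]), [nasal] (/b/ [−], /m/ [+]).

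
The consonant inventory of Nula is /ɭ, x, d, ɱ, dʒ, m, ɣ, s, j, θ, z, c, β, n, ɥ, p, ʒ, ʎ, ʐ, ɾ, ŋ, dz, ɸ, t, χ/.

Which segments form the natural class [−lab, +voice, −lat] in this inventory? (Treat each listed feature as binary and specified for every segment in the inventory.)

First, the [−labial] segments are /ɭ, x, d, dʒ, ɣ, s, j, θ, z, c, n, ʒ, ʎ, ʐ, ɾ, ŋ, dz, t, χ/.
Intersecting with [+voice] gives /ɭ, d, dʒ, ɣ, j, z, n, ʒ, ʎ, ʐ, ɾ, ŋ, dz/.
Of those, [−lateral] leaves /d, dʒ, ɣ, j, z, n, ʒ, ʐ, ɾ, ŋ, dz/.

d, dʒ, ɣ, j, z, n, ʒ, ʐ, ɾ, ŋ, dz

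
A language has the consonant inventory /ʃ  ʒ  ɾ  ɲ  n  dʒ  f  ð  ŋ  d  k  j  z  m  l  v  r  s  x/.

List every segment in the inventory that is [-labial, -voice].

ʃ, k, s, x

Eliminate segments failing any feature: /ʒ, ɾ, ɲ, n, dʒ, ð, ŋ, d, j, z, l, r/ are [+voice]; /f, m, v/ are [+labial]. The remaining /ʃ, k, s, x/ satisfy [-labial], [-voice].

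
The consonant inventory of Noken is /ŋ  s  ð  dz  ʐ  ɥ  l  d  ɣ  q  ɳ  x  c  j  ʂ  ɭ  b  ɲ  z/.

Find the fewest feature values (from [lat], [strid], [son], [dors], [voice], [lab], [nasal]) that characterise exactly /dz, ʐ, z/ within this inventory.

[+voice, +strid]

Every target segment is [+voice], [+strident]; each remaining inventory member fails at least one of these. Each conjunct is needed — [+strident] alone would also admit /s, ʂ/; [+voice] alone would also admit /ŋ, ð, ɥ, l, …/ — and no other single listed feature has exactly this extension, so two is the minimum.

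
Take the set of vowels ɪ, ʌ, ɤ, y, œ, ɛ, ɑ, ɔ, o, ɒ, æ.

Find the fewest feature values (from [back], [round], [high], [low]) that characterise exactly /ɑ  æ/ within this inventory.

/ɑ, æ/ are all [+low], [−round], and no other segment in the inventory matches both values. Dropping any one of them over-generates: [−round] alone would also admit /ɪ, ʌ, ɤ, ɛ/; [+low] alone would also admit /ɒ/. No other single listed feature picks out exactly this set either, so fewer than two features will not do.

[+low, −round]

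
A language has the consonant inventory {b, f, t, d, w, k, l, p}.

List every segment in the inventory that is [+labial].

b, f, w, p

The feature [labial] marks segments articulated with one or both lips. In this inventory /b, f, w, p/ have that property, so they are [+labial]; /t, d, k, l/ are [−labial].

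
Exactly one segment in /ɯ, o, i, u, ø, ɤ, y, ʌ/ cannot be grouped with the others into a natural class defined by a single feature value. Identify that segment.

[tense] groups all but one: /ɤ, ɯ, i, ø, u, y, o/ share [+tense] while /ʌ/ (mid back unrounded lax vowel) alone is [−tense]. Removing any other segment would not leave a single-feature class that excludes it.

ʌ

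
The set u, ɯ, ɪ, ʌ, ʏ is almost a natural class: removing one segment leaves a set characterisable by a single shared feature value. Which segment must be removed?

[high] groups all but one: /u, ɯ, ʏ, ɪ/ share [+high] while /ʌ/ (mid back unrounded lax vowel) alone is [−high]. Removing any other segment would not leave a single-feature class that excludes it.

ʌ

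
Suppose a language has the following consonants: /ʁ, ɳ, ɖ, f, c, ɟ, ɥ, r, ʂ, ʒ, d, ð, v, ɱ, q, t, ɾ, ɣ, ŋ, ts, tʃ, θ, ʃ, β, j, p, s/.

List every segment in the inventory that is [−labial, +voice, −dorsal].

ɳ, ɖ, r, ʒ, d, ð, ɾ

First, the [−labial] segments are /ʁ, ɳ, ɖ, c, ɟ, r, ʂ, ʒ, d, ð, q, t, ɾ, ɣ, ŋ, ts, tʃ, θ, ʃ, j, s/.
Among these, [+voice] gives /ʁ, ɳ, ɖ, ɟ, r, ʒ, d, ð, ɾ, ɣ, ŋ, j/.
Then [−dorsal] leaves /ɳ, ɖ, r, ʒ, d, ð, ɾ/.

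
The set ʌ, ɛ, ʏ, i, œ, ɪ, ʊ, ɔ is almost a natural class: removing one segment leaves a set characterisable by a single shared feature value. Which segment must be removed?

i

[tense] groups all but one: /ʏ, ɔ, œ, ʌ, ʊ, ɪ, ɛ/ share [−tense] while /i/ (high front unrounded tense vowel) alone is [+tense]. Removing any other segment would not leave a single-feature class that excludes it.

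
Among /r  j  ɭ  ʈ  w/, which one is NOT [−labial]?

w

Every segment except /w/ is [−labial]. /w/ (labial-velar glide) is [+labial], so it is the exception.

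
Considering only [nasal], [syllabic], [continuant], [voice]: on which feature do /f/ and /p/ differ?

[continuant]

The two segments share [-nasal], [-syllabic], [-voice]. The only feature from the list on which they differ: /f/ is [+continuant] while /p/ is [-continuant].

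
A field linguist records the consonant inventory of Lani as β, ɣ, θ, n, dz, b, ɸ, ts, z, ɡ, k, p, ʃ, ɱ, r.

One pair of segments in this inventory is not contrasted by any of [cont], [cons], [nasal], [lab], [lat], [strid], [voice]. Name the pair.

ɣ, r

On the given features, /ɣ/ and /r/ have an identical profile: [+continuant], [+consonantal], [−nasal], [−labial], [−lateral], [−strident], [+voice]. No other two segments in the inventory coincide on all 7 features. (They do differ in [sonorant], [coronal] and [dorsal], which are not among the given features.)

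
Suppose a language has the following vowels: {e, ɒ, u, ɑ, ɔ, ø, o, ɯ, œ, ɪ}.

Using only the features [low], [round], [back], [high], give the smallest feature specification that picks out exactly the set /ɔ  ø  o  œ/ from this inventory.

/ɔ, ø, o, œ/ are all [-high], [-low], [+round], and no other segment in the inventory matches all three values. Dropping any one of them over-generates: [-low, +round] alone would also admit /u/; [-high, +round] alone would also admit /ɒ/; [-high, -low] alone would also admit /e/. No other combination of two listed features picks out exactly this set either, so fewer than three features will not do.

[-high, -low, +round]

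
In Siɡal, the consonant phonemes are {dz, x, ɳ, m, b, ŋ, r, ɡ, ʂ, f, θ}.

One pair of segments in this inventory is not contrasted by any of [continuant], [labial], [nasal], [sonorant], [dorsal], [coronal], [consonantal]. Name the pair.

θ, ʂ

/θ/ (voiceless dental fricative) and /ʂ/ (voiceless retroflex fricative) are both [+continuant], [-labial], [-nasal], [-sonorant], [-dorsal], [+coronal], [+consonantal], so none of the listed features separates them. (They do differ in [strident], [anterior] and [distributed], which are not among the given features.) Every other pair in the inventory differs on at least one listed feature.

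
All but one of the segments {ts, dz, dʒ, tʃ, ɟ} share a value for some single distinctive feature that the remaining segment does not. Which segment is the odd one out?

ɟ

/ts, dz, dʒ, tʃ/ are all [+delayed release], but /ɟ/ (voiced palatal stop) is [−delayed release]. No other single segment can be removed to leave a set sharing one feature value that the removed segment lacks, so /ɟ/ is the odd one out.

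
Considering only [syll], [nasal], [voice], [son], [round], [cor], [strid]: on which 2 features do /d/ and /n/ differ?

The two segments share [-syllabic], [+voice], [-round], [+coronal], [-strident]. The only features from the list on which they differ: /d/ is [-sonorant] while /n/ is [+sonorant]; /d/ is [-nasal] while /n/ is [+nasal].

[sonorant], [nasal]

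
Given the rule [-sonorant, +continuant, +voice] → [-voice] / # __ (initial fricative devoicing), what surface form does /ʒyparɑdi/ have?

/ʒ/ satisfies [-sonorant, +continuant, +voice] and sits in # __. The [-voice] counterpart of the voiced postalveolar fricative is /ʃ/. Other segments in /ʒyparɑdi/ either fail the structural description or are not in the environment, so the surface form is [ʃyparɑdi].

[ʃyparɑdi]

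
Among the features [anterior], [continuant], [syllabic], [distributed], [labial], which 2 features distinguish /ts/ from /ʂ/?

[continuant], [anterior]

/ts/ (voiceless alveolar affricate) and /ʂ/ (voiceless retroflex fricative) agree on [-syllabic], [-distributed], [-labial]. They differ on [continuant] (/ts/ [-], /ʂ/ [+]), [anterior] (/ts/ [+], /ʂ/ [-]).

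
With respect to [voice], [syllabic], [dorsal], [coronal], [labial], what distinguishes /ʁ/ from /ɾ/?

/ʁ/ is the voiced uvular fricative and /ɾ/ is the alveolar tap. Both are [+voice], [-syllabic], [-labial]. /ʁ/ is [-coronal] while /ɾ/ is [+coronal]; /ʁ/ is [+dorsal] while /ɾ/ is [-dorsal], so the distinguishing features are [coronal], [dorsal].

[coronal], [dorsal]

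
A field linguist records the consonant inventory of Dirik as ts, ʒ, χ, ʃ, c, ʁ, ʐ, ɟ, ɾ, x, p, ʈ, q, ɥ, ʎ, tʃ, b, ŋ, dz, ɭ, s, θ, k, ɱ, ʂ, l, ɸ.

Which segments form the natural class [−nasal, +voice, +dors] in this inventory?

First, the [−nasal] segments are /ts, ʒ, χ, ʃ, c, ʁ, ʐ, ɟ, ɾ, x, p, ʈ, q, ɥ, ʎ, tʃ, b, dz, ɭ, s, θ, k, ʂ, l, ɸ/.
Then [+voice] gives /ʒ, ʁ, ʐ, ɟ, ɾ, ɥ, ʎ, b, dz, ɭ, l/.
Of those, [+dorsal] leaves /ʁ, ɟ, ɥ, ʎ/.

ʁ, ɟ, ɥ, ʎ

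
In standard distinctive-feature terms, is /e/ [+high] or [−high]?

[−high]

/e/ is the mid front unrounded tense vowel. The feature [high] marks segments produced with the tongue body raised; /e/ lacks this property, so it is [−high].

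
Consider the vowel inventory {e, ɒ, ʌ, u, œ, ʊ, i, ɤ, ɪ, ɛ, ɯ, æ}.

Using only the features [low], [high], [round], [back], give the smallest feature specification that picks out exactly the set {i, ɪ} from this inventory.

[+high, −back]

/i, ɪ/ are all [+high], [−back], and no other segment in the inventory matches both values. Dropping any one of them over-generates: [−back] alone would also admit /e, œ, ɛ, æ/; [+high] alone would also admit /u, ʊ, ɯ/. No other single listed feature picks out exactly this set either, so fewer than two features will not do.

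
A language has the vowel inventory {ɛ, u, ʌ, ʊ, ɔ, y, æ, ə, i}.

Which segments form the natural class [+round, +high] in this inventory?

u, ʊ, y

The [+round] segments are /u, ʊ, ɔ, y/.
Intersecting with [+high] leaves /u, ʊ, y/.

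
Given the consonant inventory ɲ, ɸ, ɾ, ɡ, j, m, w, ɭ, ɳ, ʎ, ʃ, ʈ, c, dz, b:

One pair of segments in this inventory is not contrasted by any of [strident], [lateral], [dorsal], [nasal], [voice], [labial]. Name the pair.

On the given features, /j/ and /ɡ/ have an identical profile: [−strident], [−lateral], [+dorsal], [−nasal], [+voice], [−labial]. No other two segments in the inventory coincide on all 6 features. (They do differ in [sonorant], [continuant] and [back], which are not among the given features.)

j, ɡ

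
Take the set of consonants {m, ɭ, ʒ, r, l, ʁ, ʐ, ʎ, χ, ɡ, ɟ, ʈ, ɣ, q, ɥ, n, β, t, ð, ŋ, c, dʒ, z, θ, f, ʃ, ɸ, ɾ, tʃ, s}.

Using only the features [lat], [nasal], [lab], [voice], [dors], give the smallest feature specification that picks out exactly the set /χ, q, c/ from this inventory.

[-voice, +dors]

Every target segment is [-voice], [+dorsal]; each remaining inventory member fails at least one of these. Each conjunct is needed — [+dorsal] alone would also admit /ʁ, ʎ, ɡ, ɟ, …/; [-voice] alone would also admit /ʈ, t, θ, f, …/ — and no other single listed feature has exactly this extension, so two is the minimum.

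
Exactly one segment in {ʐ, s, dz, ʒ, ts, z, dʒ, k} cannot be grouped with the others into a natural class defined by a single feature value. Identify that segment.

k

[strident] (equivalently [coronal], [dorsal]) groups all but one: /ts, ʒ, ʐ, dz, z, dʒ, s/ share [+strident] while /k/ (voiceless velar stop) alone is [−strident]. Removing any other segment would not leave a single-feature class that excludes it.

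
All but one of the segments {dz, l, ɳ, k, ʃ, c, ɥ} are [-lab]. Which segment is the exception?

/dz, ɳ, k, c, ʃ, l/ are all [-labial]; /ɥ/ (labial-palatal glide) is [+labial].

ɥ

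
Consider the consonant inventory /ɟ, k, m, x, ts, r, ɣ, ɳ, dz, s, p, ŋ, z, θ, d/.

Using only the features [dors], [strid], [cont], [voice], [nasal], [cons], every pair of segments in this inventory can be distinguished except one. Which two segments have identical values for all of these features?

m, ɳ

/m/ (bilabial nasal) and /ɳ/ (retroflex nasal) are both [-dorsal], [-strident], [-continuant], [+voice], [+nasal], [+consonantal], so none of the listed features separates them. (They do differ in [labial] and [coronal], which are not among the given features.) Every other pair in the inventory differs on at least one listed feature.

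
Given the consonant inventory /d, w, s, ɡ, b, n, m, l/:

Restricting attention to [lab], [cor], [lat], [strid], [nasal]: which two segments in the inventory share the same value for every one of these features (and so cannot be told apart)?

b, w

On the given features, /b/ and /w/ have an identical profile: [+labial], [−coronal], [−lateral], [−strident], [−nasal]. No other two segments in the inventory coincide on all 5 features. (They do differ in [sonorant], [continuant], [round] and [dorsal], which are not among the given features.)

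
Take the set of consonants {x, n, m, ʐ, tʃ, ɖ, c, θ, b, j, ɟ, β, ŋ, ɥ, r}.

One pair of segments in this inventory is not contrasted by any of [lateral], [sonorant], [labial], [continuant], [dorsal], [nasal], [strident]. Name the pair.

On the given features, /ɟ/ and /c/ have an identical profile: [-lateral], [-sonorant], [-labial], [-continuant], [+dorsal], [-nasal], [-strident]. No other two segments in the inventory coincide on all 7 features. (They do differ in [voice], which is not among the given features.)

ɟ, c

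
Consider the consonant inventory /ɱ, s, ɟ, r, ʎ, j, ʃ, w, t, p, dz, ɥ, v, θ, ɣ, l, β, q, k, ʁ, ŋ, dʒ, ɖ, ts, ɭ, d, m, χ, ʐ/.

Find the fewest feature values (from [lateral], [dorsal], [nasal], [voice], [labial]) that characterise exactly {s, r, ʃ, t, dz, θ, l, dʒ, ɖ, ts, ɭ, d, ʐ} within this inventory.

[−labial, −dorsal]

The class [−labial], [−dorsal] has exactly /s, r, ʃ, t, dz, θ, l, dʒ, ɖ, ts, ɭ, d, ʐ/ as its extension in this inventory. No smaller conjunction from the listed features achieves this: [−dorsal] alone would also admit /ɱ, p, v, β, …/; [−labial] alone would also admit /ɟ, ʎ, j, ɣ, …/; and checking the remaining single features turns up none with this extension.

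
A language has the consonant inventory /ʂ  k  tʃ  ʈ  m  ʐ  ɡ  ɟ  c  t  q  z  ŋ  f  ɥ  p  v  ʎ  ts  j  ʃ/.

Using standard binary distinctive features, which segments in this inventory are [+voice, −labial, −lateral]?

Among the inventory, the [+voice] segments are /m, ʐ, ɡ, ɟ, z, ŋ, ɥ, v, ʎ, j/.
Intersecting with [−labial] gives /ʐ, ɡ, ɟ, z, ŋ, ʎ, j/.
Intersecting with [−lateral] leaves /ʐ, ɡ, ɟ, z, ŋ, j/.

ʐ, ɡ, ɟ, z, ŋ, j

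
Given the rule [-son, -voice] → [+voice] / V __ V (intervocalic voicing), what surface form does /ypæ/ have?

[ybæ]

Only /p/ occurs between two vowels (/y/ __ /æ/) and matches the structural description. It is a voiceless bilabial stop, so [-son, -voice] holds; changing it to [+voice] with all other features held fixed yields /b/ (voiced bilabial stop). No other segment meets both the structural description and the environment, so the output is [ybæ].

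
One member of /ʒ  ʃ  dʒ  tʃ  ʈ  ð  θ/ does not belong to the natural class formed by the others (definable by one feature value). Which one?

[distributed] groups all but one: /tʃ, θ, dʒ, ʃ, ð, ʒ/ share [+distributed] while /ʈ/ (voiceless retroflex stop) alone is [−distributed]. Removing any other segment would not leave a single-feature class that excludes it.

ʈ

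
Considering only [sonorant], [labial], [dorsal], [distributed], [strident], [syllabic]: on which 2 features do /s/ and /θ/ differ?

[strident], [distributed]

/s/ is the voiceless alveolar fricative and /θ/ is the voiceless dental fricative. Both are [−sonorant], [−labial], [−dorsal], [−syllabic]. /s/ is [+strident] while /θ/ is [−strident]; /s/ is [−distributed] while /θ/ is [+distributed], so the distinguishing features are [strident], [distributed].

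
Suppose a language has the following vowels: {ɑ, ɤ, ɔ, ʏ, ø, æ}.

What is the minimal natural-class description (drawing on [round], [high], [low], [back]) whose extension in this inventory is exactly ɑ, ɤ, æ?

[−round]

/ɑ, ɤ, æ/ are exactly the [−round] segments in the inventory, so a single feature suffices.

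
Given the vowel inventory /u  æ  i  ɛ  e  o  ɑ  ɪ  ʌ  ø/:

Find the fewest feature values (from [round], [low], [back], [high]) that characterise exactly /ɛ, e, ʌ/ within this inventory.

[-high, -low, -round]

The class [-high], [-low], [-round] has exactly /ɛ, e, ʌ/ as its extension in this inventory. No smaller conjunction from the listed features achieves this: [-low, -round] alone would also admit /i, ɪ/; [-high, -round] alone would also admit /æ, ɑ/; [-high, -low] alone would also admit /o, ø/; and checking the remaining two-feature bundles turns up none with this extension.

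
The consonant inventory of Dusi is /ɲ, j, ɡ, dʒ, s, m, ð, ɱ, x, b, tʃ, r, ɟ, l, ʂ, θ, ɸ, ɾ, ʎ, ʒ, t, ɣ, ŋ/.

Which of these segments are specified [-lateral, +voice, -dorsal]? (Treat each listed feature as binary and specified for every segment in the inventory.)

Checking each segment against [-lateral], [+voice], [-dorsal]: /dʒ/ (voiced postalveolar affricate), /m/ (bilabial nasal), /ð/ (voiced dental fricative), /ɱ/ (labiodental nasal), /b/ (voiced bilabial stop), /r/ (alveolar trill), among others, satisfy every feature; every other segment in the inventory fails at least one.

dʒ, m, ð, ɱ, b, r, ɾ, ʒ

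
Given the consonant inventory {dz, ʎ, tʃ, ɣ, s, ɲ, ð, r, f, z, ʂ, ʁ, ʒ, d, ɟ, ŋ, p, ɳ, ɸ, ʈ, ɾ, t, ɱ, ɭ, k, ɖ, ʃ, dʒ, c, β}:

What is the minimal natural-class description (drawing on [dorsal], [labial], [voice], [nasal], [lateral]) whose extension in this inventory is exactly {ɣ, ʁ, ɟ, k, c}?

Every target segment is [-nasal], [-lateral], [+dorsal]; each remaining inventory member fails at least one of these. Each conjunct is needed — [-lateral, +dorsal] alone would also admit /ɲ, ŋ/; [-nasal, +dorsal] alone would also admit /ʎ/; [-nasal, -lateral] alone would also admit /dz, tʃ, s, ð, …/ — and no other combination of two listed features has exactly this extension, so three is the minimum.

[-nasal, -lateral, +dorsal]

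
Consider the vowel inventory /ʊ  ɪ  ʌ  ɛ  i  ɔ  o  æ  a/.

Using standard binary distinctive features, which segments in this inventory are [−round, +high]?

ɪ, i

Eliminate segments failing any feature: /ʊ, ɔ, o/ are [+round]; /ʌ, ɛ, æ, a/ are [−high]. The remaining /ɪ, i/ satisfy [−round], [+high].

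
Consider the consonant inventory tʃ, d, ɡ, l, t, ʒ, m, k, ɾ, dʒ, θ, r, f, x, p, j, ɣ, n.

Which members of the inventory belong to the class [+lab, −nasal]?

Eliminate segments failing any feature: /tʃ, d, ɡ, l, t, ʒ, k, ɾ, dʒ, θ, r, x, j, ɣ, n/ are [−labial]; /m/ is [+nasal]. The remaining /f, p/ satisfy [+labial], [−nasal].

f, p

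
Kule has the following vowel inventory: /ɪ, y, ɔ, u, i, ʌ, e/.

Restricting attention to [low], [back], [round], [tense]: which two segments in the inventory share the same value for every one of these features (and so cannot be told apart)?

/e/ (mid front unrounded tense vowel) and /i/ (high front unrounded tense vowel) are both [−low], [−back], [−round], [+tense], so none of the listed features separates them. (They do differ in [high], which is not among the given features.) Every other pair in the inventory differs on at least one listed feature.

e, i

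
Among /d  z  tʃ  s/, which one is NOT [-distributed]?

tʃ

/z, d, s/ are all [-distributed]; /tʃ/ (voiceless postalveolar affricate) is [+distributed].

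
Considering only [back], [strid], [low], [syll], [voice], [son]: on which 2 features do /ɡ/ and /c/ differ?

[voice], [back]

/ɡ/ (voiced velar stop) and /c/ (voiceless palatal stop) agree on [−strident], [−low], [−syllabic], [−sonorant]. They differ on [voice] (/ɡ/ [+], /c/ [−]), [back] (/ɡ/ [+], /c/ [−]).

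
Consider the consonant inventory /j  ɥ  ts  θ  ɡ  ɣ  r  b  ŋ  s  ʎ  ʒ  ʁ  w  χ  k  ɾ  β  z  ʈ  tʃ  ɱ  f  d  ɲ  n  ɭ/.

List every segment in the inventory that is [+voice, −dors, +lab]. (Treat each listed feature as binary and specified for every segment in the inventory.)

Eliminate segments failing any feature: /j, ɥ, ɡ, ɣ, ŋ, ʎ, ʁ, w, ɲ/ are [+dorsal]; /ts, θ, s, χ, k, ʈ, tʃ, f/ are [−voice]; /r, ʒ, ɾ, z, d, n, ɭ/ are [−labial]. The remaining /b, β, ɱ/ satisfy [+voice], [−dorsal], [+labial].

b, β, ɱ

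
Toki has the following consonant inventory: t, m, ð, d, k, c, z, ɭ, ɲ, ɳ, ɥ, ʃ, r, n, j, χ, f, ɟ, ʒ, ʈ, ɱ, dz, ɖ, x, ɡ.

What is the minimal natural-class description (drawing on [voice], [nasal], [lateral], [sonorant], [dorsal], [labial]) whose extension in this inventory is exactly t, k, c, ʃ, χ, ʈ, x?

[-voice, -labial]

Every target segment is [-voice], [-labial]; each remaining inventory member fails at least one of these. Each conjunct is needed — [-labial] alone would also admit /ð, d, z, ɭ, …/; [-voice] alone would also admit /f/ — and no other single listed feature has exactly this extension, so two is the minimum.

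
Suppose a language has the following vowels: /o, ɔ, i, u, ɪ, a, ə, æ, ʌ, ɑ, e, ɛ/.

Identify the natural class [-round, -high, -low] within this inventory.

ə, ʌ, e, ɛ

Eliminate segments failing any feature: /o, ɔ, u/ are [+round]; /i, ɪ/ are [+high]; /a, æ, ɑ/ are [+low]. The remaining /ə, ʌ, e, ɛ/ satisfy [-round], [-high], [-low].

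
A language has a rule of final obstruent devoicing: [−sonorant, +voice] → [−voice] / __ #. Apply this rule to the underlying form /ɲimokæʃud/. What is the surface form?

Only the final segment /d/ is both word-final and matches the structural description. It is a voiced alveolar stop, so [−sonorant, +voice] holds; changing it to [−voice] with all other features held fixed yields /t/ (voiceless alveolar stop). No other segment meets both the structural description and the environment, so the output is [ɲimokæʃut].

[ɲimokæʃut]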